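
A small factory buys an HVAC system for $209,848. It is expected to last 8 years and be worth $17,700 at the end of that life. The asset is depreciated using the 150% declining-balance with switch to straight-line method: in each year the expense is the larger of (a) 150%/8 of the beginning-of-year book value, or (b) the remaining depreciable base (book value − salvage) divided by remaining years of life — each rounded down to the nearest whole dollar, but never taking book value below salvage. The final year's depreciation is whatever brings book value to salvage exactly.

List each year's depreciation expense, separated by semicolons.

Depreciable base = $209,848 − $17,700 = $192,148.
Year 1: DB = ⌊$209,848 × 150%/8⌋ = $39,346; SL = ⌊$192,148/8⌋ = $24,018 → take DB $39,346. Book value $170,502.
Year 2: DB = ⌊$170,502 × 150%/8⌋ = $31,969; SL = ⌊$152,802/7⌋ = $21,828 → take DB $31,969. Book value $138,533.
Year 3: DB = ⌊$138,533 × 150%/8⌋ = $25,974; SL = ⌊$120,833/6⌋ = $20,138 → take DB $25,974. Book value $112,559.
Year 4: DB = ⌊$112,559 × 150%/8⌋ = $21,104; SL = ⌊$94,859/5⌋ = $18,971 → take DB $21,104. Book value $91,455.
Year 5: DB = ⌊$91,455 × 150%/8⌋ = $17,147; SL = ⌊$73,755/4⌋ = $18,438 → take SL $18,438. Book value $73,017.
Year 6: DB = ⌊$73,017 × 150%/8⌋ = $13,690; SL = ⌊$55,317/3⌋ = $18,439 → take SL $18,439. Book value $54,578.
Year 7: DB = ⌊$54,578 × 150%/8⌋ = $10,233; SL = ⌊$36,878/2⌋ = $18,439 → take SL $18,439. Book value $36,139.
Year 8 (final): $36,139 − $17,700 = $18,439. Book value $17,700.

$39,346; $31,969; $25,974; $21,104; $18,438; $18,439; $18,439; $18,439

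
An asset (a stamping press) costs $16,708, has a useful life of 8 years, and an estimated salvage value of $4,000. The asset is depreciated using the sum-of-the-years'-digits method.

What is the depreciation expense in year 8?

$353

Depreciable base = $16,708 − $4,000 = $12,708.
Sum of the years' digits = 8+7+6+5+4+3+2+1 = 36.
Year 1: $12,708 × 8/36 = $2,824. Book value $13,884.
Year 2: $12,708 × 7/36 = $2,471. Book value $11,413.
Year 3: $12,708 × 6/36 = $2,118. Book value $9,295.
Year 4: $12,708 × 5/36 = $1,765. Book value $7,530.
Year 5: $12,708 × 4/36 = $1,412. Book value $6,118.
Year 6: $12,708 × 3/36 = $1,059. Book value $5,059.
Year 7: $12,708 × 2/36 = $706. Book value $4,353.
Year 8: $12,708 × 1/36 = $353. Book value $4,000.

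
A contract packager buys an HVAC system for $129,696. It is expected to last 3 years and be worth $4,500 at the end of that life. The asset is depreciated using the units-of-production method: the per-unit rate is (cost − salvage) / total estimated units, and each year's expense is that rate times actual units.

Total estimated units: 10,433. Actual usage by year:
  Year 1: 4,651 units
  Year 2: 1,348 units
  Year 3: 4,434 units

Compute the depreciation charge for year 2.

$16,176

Depreciable base = $129,696 − $4,500 = $125,196.
Rate = $125,196 / 10,433 units = $12 per unit.
Year 1: 4,651 × $12 = $55,812. Book value $73,884.
Year 2: 1,348 × $12 = $16,176. Book value $57,708.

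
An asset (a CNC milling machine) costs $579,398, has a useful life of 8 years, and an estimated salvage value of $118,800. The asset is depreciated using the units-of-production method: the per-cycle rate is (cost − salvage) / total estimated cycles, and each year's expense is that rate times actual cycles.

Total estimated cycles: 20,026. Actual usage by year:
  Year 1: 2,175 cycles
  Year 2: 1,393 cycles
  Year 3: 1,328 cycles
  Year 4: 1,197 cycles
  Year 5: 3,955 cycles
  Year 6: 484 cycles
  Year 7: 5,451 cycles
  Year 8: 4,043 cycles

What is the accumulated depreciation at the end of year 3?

Depreciable base = $579,398 − $118,800 = $460,598.
Rate = $460,598 / 20,026 cycles = $23 per cycle.
Year 1: 2,175 × $23 = $50,025. Book value $529,373.
Year 2: 1,393 × $23 = $32,039. Book value $497,334.
Year 3: 1,328 × $23 = $30,544. Book value $466,790.
Accumulated through year 3 = $579,398 − $466,790 = $112,608.

$112,608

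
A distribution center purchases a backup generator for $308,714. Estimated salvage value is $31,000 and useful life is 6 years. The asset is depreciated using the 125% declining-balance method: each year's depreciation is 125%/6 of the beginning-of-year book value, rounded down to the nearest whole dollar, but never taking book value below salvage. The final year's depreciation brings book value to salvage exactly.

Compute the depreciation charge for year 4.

$31,911

Depreciable base = $308,714 − $31,000 = $277,714.
Year 1: ⌊$308,714 × 125%/6⌋ = $64,315. Book value $244,399.
Year 2: ⌊$244,399 × 125%/6⌋ = $50,916. Book value $193,483.
Year 3: ⌊$193,483 × 125%/6⌋ = $40,308. Book value $153,175.
Year 4: ⌊$153,175 × 125%/6⌋ = $31,911. Book value $121,264.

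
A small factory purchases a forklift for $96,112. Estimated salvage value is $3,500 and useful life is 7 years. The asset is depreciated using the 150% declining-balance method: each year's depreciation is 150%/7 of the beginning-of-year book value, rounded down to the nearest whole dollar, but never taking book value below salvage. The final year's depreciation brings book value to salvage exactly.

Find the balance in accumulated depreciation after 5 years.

Depreciable base = $96,112 − $3,500 = $92,612.
Year 1: ⌊$96,112 × 150%/7⌋ = $20,595. Book value $75,517.
Year 2: ⌊$75,517 × 150%/7⌋ = $16,182. Book value $59,335.
Year 3: ⌊$59,335 × 150%/7⌋ = $12,714. Book value $46,621.
Year 4: ⌊$46,621 × 150%/7⌋ = $9,990. Book value $36,631.
Year 5: ⌊$36,631 × 150%/7⌋ = $7,849. Book value $28,782.
Accumulated through year 5 = $96,112 − $28,782 = $67,330.

$67,330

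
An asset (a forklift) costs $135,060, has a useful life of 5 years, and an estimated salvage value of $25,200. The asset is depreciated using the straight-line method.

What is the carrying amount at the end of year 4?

Depreciable base = $135,060 − $25,200 = $109,860.
Annual expense = $109,860 / 5 = $21,972.
End of year 1: book value $113,088.
End of year 2: book value $91,116.
End of year 3: book value $69,144.
End of year 4: book value $47,172.

$47,172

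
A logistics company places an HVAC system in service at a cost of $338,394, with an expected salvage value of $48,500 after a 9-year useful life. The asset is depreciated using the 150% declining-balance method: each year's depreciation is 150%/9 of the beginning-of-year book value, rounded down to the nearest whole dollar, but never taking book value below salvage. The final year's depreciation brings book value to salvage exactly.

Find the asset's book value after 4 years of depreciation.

Depreciable base = $338,394 − $48,500 = $289,894.
Year 1: ⌊$338,394 × 150%/9⌋ = $56,399. Book value $281,995.
Year 2: ⌊$281,995 × 150%/9⌋ = $46,999. Book value $234,996.
Year 3: ⌊$234,996 × 150%/9⌋ = $39,166. Book value $195,830.
Year 4: ⌊$195,830 × 150%/9⌋ = $32,638. Book value $163,192.

$163,192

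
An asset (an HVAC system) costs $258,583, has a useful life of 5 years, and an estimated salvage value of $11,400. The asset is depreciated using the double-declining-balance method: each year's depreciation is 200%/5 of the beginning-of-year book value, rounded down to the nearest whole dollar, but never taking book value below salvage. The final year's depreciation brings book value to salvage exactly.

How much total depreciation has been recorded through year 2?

Depreciable base = $258,583 − $11,400 = $247,183.
Year 1: ⌊$258,583 × 200%/5⌋ = $103,433. Book value $155,150.
Year 2: ⌊$155,150 × 200%/5⌋ = $62,060. Book value $93,090.
Accumulated through year 2 = $258,583 − $93,090 = $165,493.

$165,493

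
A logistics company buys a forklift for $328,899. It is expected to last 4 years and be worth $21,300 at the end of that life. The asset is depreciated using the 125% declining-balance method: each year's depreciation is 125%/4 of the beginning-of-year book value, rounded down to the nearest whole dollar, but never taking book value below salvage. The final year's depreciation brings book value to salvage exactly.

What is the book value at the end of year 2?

Depreciable base = $328,899 − $21,300 = $307,599.
Year 1: ⌊$328,899 × 125%/4⌋ = $102,780. Book value $226,119.
Year 2: ⌊$226,119 × 125%/4⌋ = $70,662. Book value $155,457.

$155,457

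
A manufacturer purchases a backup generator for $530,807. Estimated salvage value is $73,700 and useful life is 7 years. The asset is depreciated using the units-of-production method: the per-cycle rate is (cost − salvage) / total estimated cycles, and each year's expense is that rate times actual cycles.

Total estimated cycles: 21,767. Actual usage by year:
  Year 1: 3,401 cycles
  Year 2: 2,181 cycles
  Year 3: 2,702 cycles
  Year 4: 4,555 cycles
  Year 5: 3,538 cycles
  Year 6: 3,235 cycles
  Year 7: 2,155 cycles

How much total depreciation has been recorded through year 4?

Depreciable base = $530,807 − $73,700 = $457,107.
Rate = $457,107 / 21,767 cycles = $21 per cycle.
Year 1: 3,401 × $21 = $71,421. Book value $459,386.
Year 2: 2,181 × $21 = $45,801. Book value $413,585.
Year 3: 2,702 × $21 = $56,742. Book value $356,843.
Year 4: 4,555 × $21 = $95,655. Book value $261,188.
Accumulated through year 4 = $530,807 − $261,188 = $269,619.

$269,619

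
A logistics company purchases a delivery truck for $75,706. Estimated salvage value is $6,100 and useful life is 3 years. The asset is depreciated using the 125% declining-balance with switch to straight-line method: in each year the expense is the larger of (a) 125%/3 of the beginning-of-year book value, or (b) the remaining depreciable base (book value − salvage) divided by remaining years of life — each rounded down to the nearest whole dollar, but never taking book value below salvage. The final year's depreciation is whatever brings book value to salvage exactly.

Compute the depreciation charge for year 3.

$19,031

Depreciable base = $75,706 − $6,100 = $69,606.
Year 1: DB = ⌊$75,706 × 125%/3⌋ = $31,544; SL = ⌊$69,606/3⌋ = $23,202 → take DB $31,544. Book value $44,162.
Year 2: DB = ⌊$44,162 × 125%/3⌋ = $18,400; SL = ⌊$38,062/2⌋ = $19,031 → take SL $19,031. Book value $25,131.
Year 3 (final): $25,131 − $6,100 = $19,031. Book value $6,100.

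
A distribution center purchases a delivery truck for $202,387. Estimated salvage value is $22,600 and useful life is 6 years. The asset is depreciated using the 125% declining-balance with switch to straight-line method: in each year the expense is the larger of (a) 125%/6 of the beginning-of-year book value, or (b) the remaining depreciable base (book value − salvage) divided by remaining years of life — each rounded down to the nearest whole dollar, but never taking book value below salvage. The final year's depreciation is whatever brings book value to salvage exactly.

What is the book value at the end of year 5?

$48,540

Depreciable base = $202,387 − $22,600 = $179,787.
Year 1: DB = ⌊$202,387 × 125%/6⌋ = $42,163; SL = ⌊$179,787/6⌋ = $29,964 → take DB $42,163. Book value $160,224.
Year 2: DB = ⌊$160,224 × 125%/6⌋ = $33,380; SL = ⌊$137,624/5⌋ = $27,524 → take DB $33,380. Book value $126,844.
Year 3: DB = ⌊$126,844 × 125%/6⌋ = $26,425; SL = ⌊$104,244/4⌋ = $26,061 → take DB $26,425. Book value $100,419.
Year 4: DB = ⌊$100,419 × 125%/6⌋ = $20,920; SL = ⌊$77,819/3⌋ = $25,939 → take SL $25,939. Book value $74,480.
Year 5: DB = ⌊$74,480 × 125%/6⌋ = $15,516; SL = ⌊$51,880/2⌋ = $25,940 → take SL $25,940. Book value $48,540.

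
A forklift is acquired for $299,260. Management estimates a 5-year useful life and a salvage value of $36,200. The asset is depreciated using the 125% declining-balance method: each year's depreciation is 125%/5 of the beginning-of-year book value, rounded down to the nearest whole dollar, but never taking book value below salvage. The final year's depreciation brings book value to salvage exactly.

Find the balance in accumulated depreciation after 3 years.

Depreciable base = $299,260 − $36,200 = $263,060.
Year 1: ⌊$299,260 × 125%/5⌋ = $74,815. Book value $224,445.
Year 2: ⌊$224,445 × 125%/5⌋ = $56,111. Book value $168,334.
Year 3: ⌊$168,334 × 125%/5⌋ = $42,083. Book value $126,251.
Accumulated through year 3 = $299,260 − $126,251 = $173,009.

$173,009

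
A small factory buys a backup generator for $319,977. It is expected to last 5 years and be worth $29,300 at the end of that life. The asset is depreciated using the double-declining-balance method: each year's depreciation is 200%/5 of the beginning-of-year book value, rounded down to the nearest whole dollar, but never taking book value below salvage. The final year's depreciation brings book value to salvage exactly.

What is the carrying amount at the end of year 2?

$115,193

Depreciable base = $319,977 − $29,300 = $290,677.
Year 1: ⌊$319,977 × 200%/5⌋ = $127,990. Book value $191,987.
Year 2: ⌊$191,987 × 200%/5⌋ = $76,794. Book value $115,193.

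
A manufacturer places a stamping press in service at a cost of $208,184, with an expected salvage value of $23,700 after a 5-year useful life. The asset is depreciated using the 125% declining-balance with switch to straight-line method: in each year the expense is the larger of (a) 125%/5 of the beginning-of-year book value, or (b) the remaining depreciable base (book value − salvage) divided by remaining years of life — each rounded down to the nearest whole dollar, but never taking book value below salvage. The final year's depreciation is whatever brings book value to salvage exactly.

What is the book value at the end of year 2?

$117,104

Depreciable base = $208,184 − $23,700 = $184,484.
Year 1: DB = ⌊$208,184 × 125%/5⌋ = $52,046; SL = ⌊$184,484/5⌋ = $36,896 → take DB $52,046. Book value $156,138.
Year 2: DB = ⌊$156,138 × 125%/5⌋ = $39,034; SL = ⌊$132,438/4⌋ = $33,109 → take DB $39,034. Book value $117,104.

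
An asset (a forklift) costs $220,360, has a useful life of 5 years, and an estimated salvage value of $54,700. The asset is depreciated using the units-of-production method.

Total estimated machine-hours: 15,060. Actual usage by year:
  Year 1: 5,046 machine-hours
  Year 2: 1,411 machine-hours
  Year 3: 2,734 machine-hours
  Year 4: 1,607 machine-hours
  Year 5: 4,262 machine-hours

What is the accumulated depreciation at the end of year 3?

Depreciable base = $220,360 − $54,700 = $165,660.
Rate = $165,660 / 15,060 machine-hours = $11 per machine-hour.
Year 1: 5,046 × $11 = $55,506. Book value $164,854.
Year 2: 1,411 × $11 = $15,521. Book value $149,333.
Year 3: 2,734 × $11 = $30,074. Book value $119,259.
Accumulated through year 3 = $220,360 − $119,259 = $101,101.

$101,101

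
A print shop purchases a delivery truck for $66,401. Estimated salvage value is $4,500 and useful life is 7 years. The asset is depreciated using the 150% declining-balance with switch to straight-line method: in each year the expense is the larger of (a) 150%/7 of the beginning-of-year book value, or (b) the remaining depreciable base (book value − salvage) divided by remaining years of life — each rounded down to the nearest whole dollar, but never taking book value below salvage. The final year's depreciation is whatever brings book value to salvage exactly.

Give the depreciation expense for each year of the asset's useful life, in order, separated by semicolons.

$14,228; $11,179; $8,784; $6,927; $6,927; $6,928; $6,928

Depreciable base = $66,401 − $4,500 = $61,901.
Year 1: DB = ⌊$66,401 × 150%/7⌋ = $14,228; SL = ⌊$61,901/7⌋ = $8,843 → take DB $14,228. Book value $52,173.
Year 2: DB = ⌊$52,173 × 150%/7⌋ = $11,179; SL = ⌊$47,673/6⌋ = $7,945 → take DB $11,179. Book value $40,994.
Year 3: DB = ⌊$40,994 × 150%/7⌋ = $8,784; SL = ⌊$36,494/5⌋ = $7,298 → take DB $8,784. Book value $32,210.
Year 4: DB = ⌊$32,210 × 150%/7⌋ = $6,902; SL = ⌊$27,710/4⌋ = $6,927 → take SL $6,927. Book value $25,283.
Year 5: DB = ⌊$25,283 × 150%/7⌋ = $5,417; SL = ⌊$20,783/3⌋ = $6,927 → take SL $6,927. Book value $18,356.
Year 6: DB = ⌊$18,356 × 150%/7⌋ = $3,933; SL = ⌊$13,856/2⌋ = $6,928 → take SL $6,928. Book value $11,428.
Year 7 (final): $11,428 − $4,500 = $6,928. Book value $4,500.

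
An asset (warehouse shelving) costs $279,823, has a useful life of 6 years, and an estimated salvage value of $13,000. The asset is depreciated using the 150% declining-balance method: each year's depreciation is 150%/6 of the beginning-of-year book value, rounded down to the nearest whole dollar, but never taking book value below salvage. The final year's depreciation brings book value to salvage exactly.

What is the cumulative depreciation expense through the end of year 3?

Depreciable base = $279,823 − $13,000 = $266,823.
Year 1: ⌊$279,823 × 150%/6⌋ = $69,955. Book value $209,868.
Year 2: ⌊$209,868 × 150%/6⌋ = $52,467. Book value $157,401.
Year 3: ⌊$157,401 × 150%/6⌋ = $39,350. Book value $118,051.
Accumulated through year 3 = $279,823 − $118,051 = $161,772.

$161,772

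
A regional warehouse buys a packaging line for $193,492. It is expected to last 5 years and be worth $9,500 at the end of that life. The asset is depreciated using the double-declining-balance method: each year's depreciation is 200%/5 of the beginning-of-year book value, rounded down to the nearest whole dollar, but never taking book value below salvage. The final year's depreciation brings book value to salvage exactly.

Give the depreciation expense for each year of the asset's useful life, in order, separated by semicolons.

Depreciable base = $193,492 − $9,500 = $183,992.
Year 1: ⌊$193,492 × 200%/5⌋ = $77,396. Book value $116,096.
Year 2: ⌊$116,096 × 200%/5⌋ = $46,438. Book value $69,658.
Year 3: ⌊$69,658 × 200%/5⌋ = $27,863. Book value $41,795.
Year 4: ⌊$41,795 × 200%/5⌋ = $16,718. Book value $25,077.
Year 5 (final): $25,077 − $9,500 = $15,577. Book value $9,500.

$77,396; $46,438; $27,863; $16,718; $15,577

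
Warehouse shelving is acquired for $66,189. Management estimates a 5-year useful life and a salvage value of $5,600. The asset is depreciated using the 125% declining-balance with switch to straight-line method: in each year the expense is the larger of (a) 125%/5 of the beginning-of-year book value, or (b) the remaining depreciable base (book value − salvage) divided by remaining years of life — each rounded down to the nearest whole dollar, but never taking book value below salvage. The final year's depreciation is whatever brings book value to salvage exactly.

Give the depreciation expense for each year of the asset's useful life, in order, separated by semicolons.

$16,547; $12,410; $10,544; $10,544; $10,544

Depreciable base = $66,189 − $5,600 = $60,589.
Year 1: DB = ⌊$66,189 × 125%/5⌋ = $16,547; SL = ⌊$60,589/5⌋ = $12,117 → take DB $16,547. Book value $49,642.
Year 2: DB = ⌊$49,642 × 125%/5⌋ = $12,410; SL = ⌊$44,042/4⌋ = $11,010 → take DB $12,410. Book value $37,232.
Year 3: DB = ⌊$37,232 × 125%/5⌋ = $9,308; SL = ⌊$31,632/3⌋ = $10,544 → take SL $10,544. Book value $26,688.
Year 4: DB = ⌊$26,688 × 125%/5⌋ = $6,672; SL = ⌊$21,088/2⌋ = $10,544 → take SL $10,544. Book value $16,144.
Year 5 (final): $16,144 − $5,600 = $10,544. Book value $5,600.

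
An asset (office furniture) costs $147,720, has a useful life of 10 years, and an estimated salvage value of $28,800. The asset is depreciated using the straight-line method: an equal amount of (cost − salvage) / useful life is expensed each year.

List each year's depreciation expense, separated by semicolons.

Depreciable base = $147,720 − $28,800 = $118,920.
Annual expense = $118,920 / 10 = $11,892.
End of year 1: book value $135,828.
End of year 2: book value $123,936.
End of year 3: book value $112,044.
End of year 4: book value $100,152.
End of year 5: book value $88,260.
End of year 6: book value $76,368.
End of year 7: book value $64,476.
End of year 8: book value $52,584.
End of year 9: book value $40,692.
End of year 10: book value $28,800.

$11,892; $11,892; $11,892; $11,892; $11,892; $11,892; $11,892; $11,892; $11,892; $11,892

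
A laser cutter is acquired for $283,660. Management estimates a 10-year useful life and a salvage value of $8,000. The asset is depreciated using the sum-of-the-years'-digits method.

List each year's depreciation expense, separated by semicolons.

Depreciable base = $283,660 − $8,000 = $275,660.
Sum of the years' digits = 10+9+8+7+6+5+4+3+2+1 = 55.
Year 1: $275,660 × 10/55 = $50,120. Book value $233,540.
Year 2: $275,660 × 9/55 = $45,108. Book value $188,432.
Year 3: $275,660 × 8/55 = $40,096. Book value $148,336.
Year 4: $275,660 × 7/55 = $35,084. Book value $113,252.
Year 5: $275,660 × 6/55 = $30,072. Book value $83,180.
Year 6: $275,660 × 5/55 = $25,060. Book value $58,120.
Year 7: $275,660 × 4/55 = $20,048. Book value $38,072.
Year 8: $275,660 × 3/55 = $15,036. Book value $23,036.
Year 9: $275,660 × 2/55 = $10,024. Book value $13,012.
Year 10: $275,660 × 1/55 = $5,012. Book value $8,000.

$50,120; $45,108; $40,096; $35,084; $30,072; $25,060; $20,048; $15,036; $10,024; $5,012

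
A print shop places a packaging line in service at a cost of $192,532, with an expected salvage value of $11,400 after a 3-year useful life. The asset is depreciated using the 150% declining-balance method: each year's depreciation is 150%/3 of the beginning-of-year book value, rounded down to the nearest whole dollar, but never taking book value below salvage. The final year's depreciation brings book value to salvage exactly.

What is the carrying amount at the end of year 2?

Depreciable base = $192,532 − $11,400 = $181,132.
Year 1: ⌊$192,532 × 150%/3⌋ = $96,266. Book value $96,266.
Year 2: ⌊$96,266 × 150%/3⌋ = $48,133. Book value $48,133.

$48,133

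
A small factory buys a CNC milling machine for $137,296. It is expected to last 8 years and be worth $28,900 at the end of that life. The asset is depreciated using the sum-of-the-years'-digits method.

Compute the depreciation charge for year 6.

Depreciable base = $137,296 − $28,900 = $108,396.
Sum of the years' digits = 8+7+6+5+4+3+2+1 = 36.
Year 1: $108,396 × 8/36 = $24,088. Book value $113,208.
Year 2: $108,396 × 7/36 = $21,077. Book value $92,131.
Year 3: $108,396 × 6/36 = $18,066. Book value $74,065.
Year 4: $108,396 × 5/36 = $15,055. Book value $59,010.
Year 5: $108,396 × 4/36 = $12,044. Book value $46,966.
Year 6: $108,396 × 3/36 = $9,033. Book value $37,933.

$9,033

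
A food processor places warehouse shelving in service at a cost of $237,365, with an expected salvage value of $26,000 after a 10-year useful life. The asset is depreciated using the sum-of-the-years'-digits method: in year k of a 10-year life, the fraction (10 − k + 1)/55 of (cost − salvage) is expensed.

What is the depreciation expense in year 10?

$3,843

Depreciable base = $237,365 − $26,000 = $211,365.
Sum of the years' digits = 10+9+8+7+6+5+4+3+2+1 = 55.
Year 1: $211,365 × 10/55 = $38,430. Book value $198,935.
Year 2: $211,365 × 9/55 = $34,587. Book value $164,348.
Year 3: $211,365 × 8/55 = $30,744. Book value $133,604.
Year 4: $211,365 × 7/55 = $26,901. Book value $106,703.
Year 5: $211,365 × 6/55 = $23,058. Book value $83,645.
Year 6: $211,365 × 5/55 = $19,215. Book value $64,430.
Year 7: $211,365 × 4/55 = $15,372. Book value $49,058.
Year 8: $211,365 × 3/55 = $11,529. Book value $37,529.
Year 9: $211,365 × 2/55 = $7,686. Book value $29,843.
Year 10: $211,365 × 1/55 = $3,843. Book value $26,000.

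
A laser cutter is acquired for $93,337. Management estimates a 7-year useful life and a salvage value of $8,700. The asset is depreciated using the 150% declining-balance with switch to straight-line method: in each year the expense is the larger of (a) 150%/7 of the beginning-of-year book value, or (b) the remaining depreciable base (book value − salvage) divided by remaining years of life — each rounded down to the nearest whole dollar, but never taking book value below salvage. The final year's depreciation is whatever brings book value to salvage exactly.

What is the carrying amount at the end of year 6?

Depreciable base = $93,337 − $8,700 = $84,637.
Year 1: DB = ⌊$93,337 × 150%/7⌋ = $20,000; SL = ⌊$84,637/7⌋ = $12,091 → take DB $20,000. Book value $73,337.
Year 2: DB = ⌊$73,337 × 150%/7⌋ = $15,715; SL = ⌊$64,637/6⌋ = $10,772 → take DB $15,715. Book value $57,622.
Year 3: DB = ⌊$57,622 × 150%/7⌋ = $12,347; SL = ⌊$48,922/5⌋ = $9,784 → take DB $12,347. Book value $45,275.
Year 4: DB = ⌊$45,275 × 150%/7⌋ = $9,701; SL = ⌊$36,575/4⌋ = $9,143 → take DB $9,701. Book value $35,574.
Year 5: DB = ⌊$35,574 × 150%/7⌋ = $7,623; SL = ⌊$26,874/3⌋ = $8,958 → take SL $8,958. Book value $26,616.
Year 6: DB = ⌊$26,616 × 150%/7⌋ = $5,703; SL = ⌊$17,916/2⌋ = $8,958 → take SL $8,958. Book value $17,658.

$17,658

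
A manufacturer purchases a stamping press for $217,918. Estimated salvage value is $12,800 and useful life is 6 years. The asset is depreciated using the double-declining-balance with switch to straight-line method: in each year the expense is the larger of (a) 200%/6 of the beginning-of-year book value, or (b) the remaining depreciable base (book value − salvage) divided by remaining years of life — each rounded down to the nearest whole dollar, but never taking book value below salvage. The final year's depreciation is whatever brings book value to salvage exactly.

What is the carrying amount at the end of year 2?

$96,853

Depreciable base = $217,918 − $12,800 = $205,118.
Year 1: DB = ⌊$217,918 × 200%/6⌋ = $72,639; SL = ⌊$205,118/6⌋ = $34,186 → take DB $72,639. Book value $145,279.
Year 2: DB = ⌊$145,279 × 200%/6⌋ = $48,426; SL = ⌊$132,479/5⌋ = $26,495 → take DB $48,426. Book value $96,853.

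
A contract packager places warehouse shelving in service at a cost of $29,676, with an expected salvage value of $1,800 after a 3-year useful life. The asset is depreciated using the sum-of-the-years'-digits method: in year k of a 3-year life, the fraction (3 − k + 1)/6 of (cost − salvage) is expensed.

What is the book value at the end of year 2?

Depreciable base = $29,676 − $1,800 = $27,876.
Sum of the years' digits = 3+2+1 = 6.
Year 1: $27,876 × 3/6 = $13,938. Book value $15,738.
Year 2: $27,876 × 2/6 = $9,292. Book value $6,446.

$6,446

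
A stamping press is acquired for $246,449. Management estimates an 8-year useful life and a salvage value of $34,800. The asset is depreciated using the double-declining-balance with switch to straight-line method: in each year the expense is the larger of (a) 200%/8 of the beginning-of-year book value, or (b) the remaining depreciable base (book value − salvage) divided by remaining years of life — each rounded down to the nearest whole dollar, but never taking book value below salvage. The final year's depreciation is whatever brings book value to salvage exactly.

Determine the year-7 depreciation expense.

Depreciable base = $246,449 − $34,800 = $211,649.
Year 1: DB = ⌊$246,449 × 200%/8⌋ = $61,612; SL = ⌊$211,649/8⌋ = $26,456 → take DB $61,612. Book value $184,837.
Year 2: DB = ⌊$184,837 × 200%/8⌋ = $46,209; SL = ⌊$150,037/7⌋ = $21,433 → take DB $46,209. Book value $138,628.
Year 3: DB = ⌊$138,628 × 200%/8⌋ = $34,657; SL = ⌊$103,828/6⌋ = $17,304 → take DB $34,657. Book value $103,971.
Year 4: DB = ⌊$103,971 × 200%/8⌋ = $25,992; SL = ⌊$69,171/5⌋ = $13,834 → take DB $25,992. Book value $77,979.
Year 5: DB = ⌊$77,979 × 200%/8⌋ = $19,494; SL = ⌊$43,179/4⌋ = $10,794 → take DB $19,494. Book value $58,485.
Year 6: DB = ⌊$58,485 × 200%/8⌋ = $14,621; SL = ⌊$23,685/3⌋ = $7,895 → take DB $14,621. Book value $43,864.
Year 7: DB = ⌊$43,864 × 200%/8⌋ = $10,966; SL = ⌊$9,064/2⌋ = $4,532 → take DB $10,966, capped at $9,064. Book value $34,800.

$9,064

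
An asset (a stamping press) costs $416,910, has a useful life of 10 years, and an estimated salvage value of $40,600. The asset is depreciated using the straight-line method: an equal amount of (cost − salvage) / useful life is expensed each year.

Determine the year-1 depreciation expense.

Depreciable base = $416,910 − $40,600 = $376,310.
Annual expense = $376,310 / 10 = $37,631.

$37,631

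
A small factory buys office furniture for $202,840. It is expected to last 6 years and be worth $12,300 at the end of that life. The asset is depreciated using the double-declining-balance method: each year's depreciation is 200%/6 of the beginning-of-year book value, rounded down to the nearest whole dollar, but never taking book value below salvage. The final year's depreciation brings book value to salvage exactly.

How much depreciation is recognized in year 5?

Depreciable base = $202,840 − $12,300 = $190,540.
Year 1: ⌊$202,840 × 200%/6⌋ = $67,613. Book value $135,227.
Year 2: ⌊$135,227 × 200%/6⌋ = $45,075. Book value $90,152.
Year 3: ⌊$90,152 × 200%/6⌋ = $30,050. Book value $60,102.
Year 4: ⌊$60,102 × 200%/6⌋ = $20,034. Book value $40,068.
Year 5: ⌊$40,068 × 200%/6⌋ = $13,356. Book value $26,712.

$13,356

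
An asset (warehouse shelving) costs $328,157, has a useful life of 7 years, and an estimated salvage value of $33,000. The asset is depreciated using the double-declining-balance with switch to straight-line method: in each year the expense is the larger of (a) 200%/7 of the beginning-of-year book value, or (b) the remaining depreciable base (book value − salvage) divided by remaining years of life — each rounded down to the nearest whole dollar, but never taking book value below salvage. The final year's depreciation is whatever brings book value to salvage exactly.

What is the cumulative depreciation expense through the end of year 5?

Depreciable base = $328,157 − $33,000 = $295,157.
Year 1: DB = ⌊$328,157 × 200%/7⌋ = $93,759; SL = ⌊$295,157/7⌋ = $42,165 → take DB $93,759. Book value $234,398.
Year 2: DB = ⌊$234,398 × 200%/7⌋ = $66,970; SL = ⌊$201,398/6⌋ = $33,566 → take DB $66,970. Book value $167,428.
Year 3: DB = ⌊$167,428 × 200%/7⌋ = $47,836; SL = ⌊$134,428/5⌋ = $26,885 → take DB $47,836. Book value $119,592.
Year 4: DB = ⌊$119,592 × 200%/7⌋ = $34,169; SL = ⌊$86,592/4⌋ = $21,648 → take DB $34,169. Book value $85,423.
Year 5: DB = ⌊$85,423 × 200%/7⌋ = $24,406; SL = ⌊$52,423/3⌋ = $17,474 → take DB $24,406. Book value $61,017.
Accumulated through year 5 = $328,157 − $61,017 = $267,140.

$267,140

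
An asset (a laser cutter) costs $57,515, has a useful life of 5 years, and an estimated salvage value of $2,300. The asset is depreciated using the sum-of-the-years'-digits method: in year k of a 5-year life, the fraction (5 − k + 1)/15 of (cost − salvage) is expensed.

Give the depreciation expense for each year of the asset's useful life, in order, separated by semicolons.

Depreciable base = $57,515 − $2,300 = $55,215.
Sum of the years' digits = 5+4+3+2+1 = 15.
Year 1: $55,215 × 5/15 = $18,405. Book value $39,110.
Year 2: $55,215 × 4/15 = $14,724. Book value $24,386.
Year 3: $55,215 × 3/15 = $11,043. Book value $13,343.
Year 4: $55,215 × 2/15 = $7,362. Book value $5,981.
Year 5: $55,215 × 1/15 = $3,681. Book value $2,300.

$18,405; $14,724; $11,043; $7,362; $3,681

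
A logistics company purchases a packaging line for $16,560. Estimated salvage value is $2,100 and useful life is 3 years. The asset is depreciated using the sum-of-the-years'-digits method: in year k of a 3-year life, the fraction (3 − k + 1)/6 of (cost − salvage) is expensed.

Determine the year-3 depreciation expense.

$2,410

Depreciable base = $16,560 − $2,100 = $14,460.
Sum of the years' digits = 3+2+1 = 6.
Year 1: $14,460 × 3/6 = $7,230. Book value $9,330.
Year 2: $14,460 × 2/6 = $4,820. Book value $4,510.
Year 3: $14,460 × 1/6 = $2,410. Book value $2,100.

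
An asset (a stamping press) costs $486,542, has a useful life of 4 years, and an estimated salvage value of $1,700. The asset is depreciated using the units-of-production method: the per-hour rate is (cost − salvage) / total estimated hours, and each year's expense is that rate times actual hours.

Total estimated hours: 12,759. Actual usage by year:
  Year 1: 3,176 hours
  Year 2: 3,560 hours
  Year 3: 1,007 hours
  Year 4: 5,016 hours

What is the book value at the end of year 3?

Depreciable base = $486,542 − $1,700 = $484,842.
Rate = $484,842 / 12,759 hours = $38 per hour.
Year 1: 3,176 × $38 = $120,688. Book value $365,854.
Year 2: 3,560 × $38 = $135,280. Book value $230,574.
Year 3: 1,007 × $38 = $38,266. Book value $192,308.

$192,308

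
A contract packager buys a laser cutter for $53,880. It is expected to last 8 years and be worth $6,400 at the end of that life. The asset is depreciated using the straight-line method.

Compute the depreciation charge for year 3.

$5,935

Depreciable base = $53,880 − $6,400 = $47,480.
Annual expense = $47,480 / 8 = $5,935.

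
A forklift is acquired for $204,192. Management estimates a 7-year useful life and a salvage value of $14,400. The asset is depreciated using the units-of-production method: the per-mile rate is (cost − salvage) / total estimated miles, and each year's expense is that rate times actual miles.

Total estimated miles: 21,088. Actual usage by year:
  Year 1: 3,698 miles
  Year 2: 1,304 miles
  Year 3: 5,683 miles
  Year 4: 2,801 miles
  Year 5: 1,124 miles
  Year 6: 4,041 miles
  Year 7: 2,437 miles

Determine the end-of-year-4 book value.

$82,818

Depreciable base = $204,192 − $14,400 = $189,792.
Rate = $189,792 / 21,088 miles = $9 per mile.
Year 1: 3,698 × $9 = $33,282. Book value $170,910.
Year 2: 1,304 × $9 = $11,736. Book value $159,174.
Year 3: 5,683 × $9 = $51,147. Book value $108,027.
Year 4: 2,801 × $9 = $25,209. Book value $82,818.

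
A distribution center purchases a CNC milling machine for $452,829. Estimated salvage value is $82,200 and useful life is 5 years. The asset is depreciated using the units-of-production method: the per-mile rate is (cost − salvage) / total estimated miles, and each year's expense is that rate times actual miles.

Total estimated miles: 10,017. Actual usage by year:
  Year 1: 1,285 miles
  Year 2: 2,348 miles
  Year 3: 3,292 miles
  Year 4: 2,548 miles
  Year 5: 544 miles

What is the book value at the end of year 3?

$196,604

Depreciable base = $452,829 − $82,200 = $370,629.
Rate = $370,629 / 10,017 miles = $37 per mile.
Year 1: 1,285 × $37 = $47,545. Book value $405,284.
Year 2: 2,348 × $37 = $86,876. Book value $318,408.
Year 3: 3,292 × $37 = $121,804. Book value $196,604.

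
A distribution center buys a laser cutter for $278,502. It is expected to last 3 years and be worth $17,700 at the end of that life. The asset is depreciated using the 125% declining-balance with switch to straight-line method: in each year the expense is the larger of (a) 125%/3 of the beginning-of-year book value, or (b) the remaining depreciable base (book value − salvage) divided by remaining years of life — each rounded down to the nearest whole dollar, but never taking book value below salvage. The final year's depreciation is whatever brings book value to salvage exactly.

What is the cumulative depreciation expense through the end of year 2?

$188,422

Depreciable base = $278,502 − $17,700 = $260,802.
Year 1: DB = ⌊$278,502 × 125%/3⌋ = $116,042; SL = ⌊$260,802/3⌋ = $86,934 → take DB $116,042. Book value $162,460.
Year 2: DB = ⌊$162,460 × 125%/3⌋ = $67,691; SL = ⌊$144,760/2⌋ = $72,380 → take SL $72,380. Book value $90,080.
Accumulated through year 2 = $278,502 − $90,080 = $188,422.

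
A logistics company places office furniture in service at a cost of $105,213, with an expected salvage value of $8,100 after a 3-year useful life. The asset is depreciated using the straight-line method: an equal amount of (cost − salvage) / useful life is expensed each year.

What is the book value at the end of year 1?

$72,842

Depreciable base = $105,213 − $8,100 = $97,113.
Annual expense = $97,113 / 3 = $32,371.
End of year 1: book value $72,842.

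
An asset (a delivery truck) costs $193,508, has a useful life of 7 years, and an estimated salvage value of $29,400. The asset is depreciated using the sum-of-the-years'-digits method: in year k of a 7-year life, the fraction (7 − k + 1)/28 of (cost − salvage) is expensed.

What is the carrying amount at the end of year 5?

$46,983

Depreciable base = $193,508 − $29,400 = $164,108.
Sum of the years' digits = 7+6+5+4+3+2+1 = 28.
Year 1: $164,108 × 7/28 = $41,027. Book value $152,481.
Year 2: $164,108 × 6/28 = $35,166. Book value $117,315.
Year 3: $164,108 × 5/28 = $29,305. Book value $88,010.
Year 4: $164,108 × 4/28 = $23,444. Book value $64,566.
Year 5: $164,108 × 3/28 = $17,583. Book value $46,983.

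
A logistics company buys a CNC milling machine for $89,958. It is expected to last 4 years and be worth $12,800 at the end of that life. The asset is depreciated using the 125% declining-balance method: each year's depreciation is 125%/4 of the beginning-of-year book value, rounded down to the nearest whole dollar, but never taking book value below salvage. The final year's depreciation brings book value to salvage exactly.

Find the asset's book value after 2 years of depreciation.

Depreciable base = $89,958 − $12,800 = $77,158.
Year 1: ⌊$89,958 × 125%/4⌋ = $28,111. Book value $61,847.
Year 2: ⌊$61,847 × 125%/4⌋ = $19,327. Book value $42,520.

$42,520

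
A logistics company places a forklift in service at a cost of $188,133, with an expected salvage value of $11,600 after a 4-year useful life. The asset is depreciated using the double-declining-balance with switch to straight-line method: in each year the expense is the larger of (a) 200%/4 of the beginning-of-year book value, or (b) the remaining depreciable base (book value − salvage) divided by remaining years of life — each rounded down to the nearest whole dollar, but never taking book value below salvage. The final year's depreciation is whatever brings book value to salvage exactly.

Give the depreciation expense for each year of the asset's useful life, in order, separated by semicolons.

$94,066; $47,033; $23,517; $11,917

Depreciable base = $188,133 − $11,600 = $176,533.
Year 1: DB = ⌊$188,133 × 200%/4⌋ = $94,066; SL = ⌊$176,533/4⌋ = $44,133 → take DB $94,066. Book value $94,067.
Year 2: DB = ⌊$94,067 × 200%/4⌋ = $47,033; SL = ⌊$82,467/3⌋ = $27,489 → take DB $47,033. Book value $47,034.
Year 3: DB = ⌊$47,034 × 200%/4⌋ = $23,517; SL = ⌊$35,434/2⌋ = $17,717 → take DB $23,517. Book value $23,517.
Year 4 (final): $23,517 − $11,600 = $11,917. Book value $11,600.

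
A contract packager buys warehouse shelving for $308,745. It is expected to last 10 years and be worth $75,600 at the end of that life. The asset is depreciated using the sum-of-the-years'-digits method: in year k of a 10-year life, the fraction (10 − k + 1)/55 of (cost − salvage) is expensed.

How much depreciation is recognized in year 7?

$16,956

Depreciable base = $308,745 − $75,600 = $233,145.
Sum of the years' digits = 10+9+8+7+6+5+4+3+2+1 = 55.
Year 1: $233,145 × 10/55 = $42,390. Book value $266,355.
Year 2: $233,145 × 9/55 = $38,151. Book value $228,204.
Year 3: $233,145 × 8/55 = $33,912. Book value $194,292.
Year 4: $233,145 × 7/55 = $29,673. Book value $164,619.
Year 5: $233,145 × 6/55 = $25,434. Book value $139,185.
Year 6: $233,145 × 5/55 = $21,195. Book value $117,990.
Year 7: $233,145 × 4/55 = $16,956. Book value $101,034.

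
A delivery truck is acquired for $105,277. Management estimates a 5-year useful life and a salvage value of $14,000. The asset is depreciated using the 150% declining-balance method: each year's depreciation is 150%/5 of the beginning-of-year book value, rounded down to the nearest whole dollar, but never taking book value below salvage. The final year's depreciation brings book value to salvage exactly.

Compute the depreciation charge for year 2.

Depreciable base = $105,277 − $14,000 = $91,277.
Year 1: ⌊$105,277 × 150%/5⌋ = $31,583. Book value $73,694.
Year 2: ⌊$73,694 × 150%/5⌋ = $22,108. Book value $51,586.

$22,108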